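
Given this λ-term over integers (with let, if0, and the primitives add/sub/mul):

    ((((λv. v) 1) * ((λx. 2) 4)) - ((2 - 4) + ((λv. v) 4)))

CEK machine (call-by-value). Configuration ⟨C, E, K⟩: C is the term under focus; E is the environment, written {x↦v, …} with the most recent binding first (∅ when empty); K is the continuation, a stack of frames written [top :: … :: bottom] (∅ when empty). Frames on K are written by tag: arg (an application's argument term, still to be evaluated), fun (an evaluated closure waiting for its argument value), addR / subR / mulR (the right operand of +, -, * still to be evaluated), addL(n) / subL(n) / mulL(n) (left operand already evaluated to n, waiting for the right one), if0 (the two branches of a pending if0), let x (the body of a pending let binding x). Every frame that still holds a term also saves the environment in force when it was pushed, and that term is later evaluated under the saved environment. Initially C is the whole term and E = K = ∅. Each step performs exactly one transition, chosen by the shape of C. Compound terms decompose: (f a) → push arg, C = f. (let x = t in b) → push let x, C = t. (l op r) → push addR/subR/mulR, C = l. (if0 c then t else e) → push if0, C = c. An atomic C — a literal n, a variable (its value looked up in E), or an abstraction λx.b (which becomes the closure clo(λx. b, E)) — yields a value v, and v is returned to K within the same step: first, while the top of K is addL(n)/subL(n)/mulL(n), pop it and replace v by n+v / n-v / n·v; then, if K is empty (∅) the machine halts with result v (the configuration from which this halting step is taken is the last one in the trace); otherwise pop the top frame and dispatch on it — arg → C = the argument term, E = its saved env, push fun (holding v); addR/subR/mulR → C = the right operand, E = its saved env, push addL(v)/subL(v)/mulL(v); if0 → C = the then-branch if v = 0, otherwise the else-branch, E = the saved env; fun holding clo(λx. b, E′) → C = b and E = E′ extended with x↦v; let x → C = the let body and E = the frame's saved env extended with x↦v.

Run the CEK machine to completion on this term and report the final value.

step 0: ⟨C=((((λv. v) 1) * ((λx. 2) 4)) - ((2 - 4) + ((λv. v) 4))); E=∅; K=∅⟩
step 1: ⟨C=(((λv. v) 1) * ((λx. 2) 4)); E=∅; K=[subR]⟩
step 2: ⟨C=((λv. v) 1); E=∅; K=[mulR :: subR]⟩
step 3: ⟨C=(λv. v); E=∅; K=[arg :: mulR :: subR]⟩
step 4: ⟨C=1; E=∅; K=[fun :: mulR :: subR]⟩
step 5: ⟨C=v; E={v↦1}; K=[mulR :: subR]⟩
step 6: ⟨C=((λx. 2) 4); E=∅; K=[mulL(1) :: subR]⟩
step 7: ⟨C=(λx. 2); E=∅; K=[arg :: mulL(1) :: subR]⟩
step 8: ⟨C=4; E=∅; K=[fun :: mulL(1) :: subR]⟩
step 9: ⟨C=2; E={x↦4}; K=[mulL(1) :: subR]⟩
step 10: ⟨C=((2 - 4) + ((λv. v) 4)); E=∅; K=[subL(2)]⟩
step 11: ⟨C=(2 - 4); E=∅; K=[addR :: subL(2)]⟩
step 12: ⟨C=2; E=∅; K=[subR :: addR :: subL(2)]⟩
step 13: ⟨C=4; E=∅; K=[subL(2) :: addR :: subL(2)]⟩
step 14: ⟨C=((λv. v) 4); E=∅; K=[addL(-2) :: subL(2)]⟩
step 15: ⟨C=(λv. v); E=∅; K=[arg :: addL(-2) :: subL(2)]⟩
step 16: ⟨C=4; E=∅; K=[fun :: addL(-2) :: subL(2)]⟩
step 17: ⟨C=v; E={v↦4}; K=[addL(-2) :: subL(2)]⟩
→ final value 0

Answer: 0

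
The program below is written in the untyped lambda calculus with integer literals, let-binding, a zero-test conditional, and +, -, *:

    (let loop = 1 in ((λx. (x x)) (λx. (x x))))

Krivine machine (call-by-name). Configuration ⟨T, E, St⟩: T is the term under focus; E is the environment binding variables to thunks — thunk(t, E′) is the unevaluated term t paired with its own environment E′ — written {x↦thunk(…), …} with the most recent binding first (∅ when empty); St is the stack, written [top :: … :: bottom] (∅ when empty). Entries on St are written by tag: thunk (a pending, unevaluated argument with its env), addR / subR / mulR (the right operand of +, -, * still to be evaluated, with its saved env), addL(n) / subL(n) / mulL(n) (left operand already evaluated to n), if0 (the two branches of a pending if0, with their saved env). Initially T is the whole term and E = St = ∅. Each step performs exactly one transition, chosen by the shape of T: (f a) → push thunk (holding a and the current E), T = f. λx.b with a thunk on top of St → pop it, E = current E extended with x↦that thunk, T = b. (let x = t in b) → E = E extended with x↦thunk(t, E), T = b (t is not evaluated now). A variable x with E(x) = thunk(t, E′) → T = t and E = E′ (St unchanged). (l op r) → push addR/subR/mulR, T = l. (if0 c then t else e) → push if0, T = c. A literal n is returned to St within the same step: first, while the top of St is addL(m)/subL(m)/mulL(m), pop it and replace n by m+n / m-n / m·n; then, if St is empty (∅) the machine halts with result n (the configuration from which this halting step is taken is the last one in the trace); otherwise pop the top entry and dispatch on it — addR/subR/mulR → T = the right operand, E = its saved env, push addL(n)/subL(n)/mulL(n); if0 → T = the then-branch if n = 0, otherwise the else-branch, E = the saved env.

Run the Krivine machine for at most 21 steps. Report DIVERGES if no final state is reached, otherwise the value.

Answer: DIVERGES (no final state within 21 steps)

Derivation:
t=0: <T=(let loop = 1 in ((λx. (x x)) (λx. (x x)))), E=∅, St=∅>
t=1: <T=((λx. (x x)) (λx. (x x))), E={loop↦thunk(1, ∅)}, St=∅>
t=2: <T=(λx. (x x)), E={loop↦thunk(1, ∅)}, St=[thunk]>
t=3: <T=(x x), E={x↦thunk((λx. (x x)), {loop↦thunk(1, ∅)}), loop↦thunk(1, ∅)}, St=∅>
t=4: <T=x, E={x↦thunk((λx. (x x)), {loop↦thunk(1, ∅)}), loop↦thunk(1, ∅)}, St=[thunk]>
t=5: <T=(λx. (x x)), E={loop↦thunk(1, ∅)}, St=[thunk]>
t=6: <T=(x x), E={x↦thunk(x, {x↦thunk((λx. (x x)), {loop↦thunk(1, ∅)}), loop↦thunk(1, ∅)}), loop↦thunk(1, ∅)}, St=∅>
t=7: <T=x, E={x↦thunk(x, {x↦thunk((λx. (x x)), {loop↦thunk(1, ∅)}), loop↦thunk(1, ∅)}), loop↦thunk(1, ∅)}, St=[thunk]>
t=8: <T=x, E={x↦thunk((λx. (x x)), {loop↦thunk(1, ∅)}), loop↦thunk(1, ∅)}, St=[thunk]>
t=9: <T=(λx. (x x)), E={loop↦thunk(1, ∅)}, St=[thunk]>
t=10: <T=(x x), E={x↦thunk(x, {x↦thunk(x, {x↦thunk((λx. (x x)), {loop↦thunk(1, ∅)}), loop↦thunk(1, ∅)}), loop↦thunk(1, ∅)}), loop↦thunk(1, ∅)}, St=∅>
t=11: <T=x, E={x↦thunk(x, {x↦thunk(x, {x↦thunk((λx. (x x)), {loop↦thunk(1, ∅)}), loop↦thunk(1, ∅)}), loop↦thunk(1, ∅)}), loop↦thunk(1, ∅)}, St=[thunk]>
t=12: <T=x, E={x↦thunk(x, {x↦thunk((λx. (x x)), {loop↦thunk(1, ∅)}), loop↦thunk(1, ∅)}), loop↦thunk(1, ∅)}, St=[thunk]>
t=13: <T=x, E={x↦thunk((λx. (x x)), {loop↦thunk(1, ∅)}), loop↦thunk(1, ∅)}, St=[thunk]>
t=14: <T=(λx. (x x)), E={loop↦thunk(1, ∅)}, St=[thunk]>
t=15: <T=(x x), E={x↦thunk(x, {x↦thunk(x, {x↦thunk(x, {x↦thunk((λx. (x x)), {loop↦thunk(1, ∅)}), loop↦thunk(1, ∅)}), loop↦thunk(1, ∅)}), loop↦thunk(1, ∅)}), loop↦thunk(1, ∅)}, St=∅>
t=16: <T=x, E={x↦thunk(x, {x↦thunk(x, {x↦thunk(x, {x↦thunk((λx. (x x)), {loop↦thunk(1, ∅)}), loop↦thunk(1, ∅)}), loop↦thunk(1, ∅)}), loop↦thunk(1, ∅)}), loop↦thunk(1, ∅)}, St=[thunk]>
t=17: <T=x, E={x↦thunk(x, {x↦thunk(x, {x↦thunk((λx. (x x)), {loop↦thunk(1, ∅)}), loop↦thunk(1, ∅)}), loop↦thunk(1, ∅)}), loop↦thunk(1, ∅)}, St=[thunk]>
t=18: <T=x, E={x↦thunk(x, {x↦thunk((λx. (x x)), {loop↦thunk(1, ∅)}), loop↦thunk(1, ∅)}), loop↦thunk(1, ∅)}, St=[thunk]>
t=19: <T=x, E={x↦thunk((λx. (x x)), {loop↦thunk(1, ∅)}), loop↦thunk(1, ∅)}, St=[thunk]>
t=20: <T=(λx. (x x)), E={loop↦thunk(1, ∅)}, St=[thunk]>
t=21: <T=(x x), E={x↦thunk(x, {x↦thunk(x, {x↦thunk(x, {x↦thunk(x, {x↦thunk((λx. (x x)), {loop↦thunk(1, ∅)}), loop↦thunk(1, ∅)}), loop↦thunk(1, ∅)}), loop↦thunk(1, ∅)}), loop↦thunk(1, ∅)}), loop↦thunk(1, ∅)}, St=∅>
→ 21 transitions taken and the configuration is still not final: no result within 21 steps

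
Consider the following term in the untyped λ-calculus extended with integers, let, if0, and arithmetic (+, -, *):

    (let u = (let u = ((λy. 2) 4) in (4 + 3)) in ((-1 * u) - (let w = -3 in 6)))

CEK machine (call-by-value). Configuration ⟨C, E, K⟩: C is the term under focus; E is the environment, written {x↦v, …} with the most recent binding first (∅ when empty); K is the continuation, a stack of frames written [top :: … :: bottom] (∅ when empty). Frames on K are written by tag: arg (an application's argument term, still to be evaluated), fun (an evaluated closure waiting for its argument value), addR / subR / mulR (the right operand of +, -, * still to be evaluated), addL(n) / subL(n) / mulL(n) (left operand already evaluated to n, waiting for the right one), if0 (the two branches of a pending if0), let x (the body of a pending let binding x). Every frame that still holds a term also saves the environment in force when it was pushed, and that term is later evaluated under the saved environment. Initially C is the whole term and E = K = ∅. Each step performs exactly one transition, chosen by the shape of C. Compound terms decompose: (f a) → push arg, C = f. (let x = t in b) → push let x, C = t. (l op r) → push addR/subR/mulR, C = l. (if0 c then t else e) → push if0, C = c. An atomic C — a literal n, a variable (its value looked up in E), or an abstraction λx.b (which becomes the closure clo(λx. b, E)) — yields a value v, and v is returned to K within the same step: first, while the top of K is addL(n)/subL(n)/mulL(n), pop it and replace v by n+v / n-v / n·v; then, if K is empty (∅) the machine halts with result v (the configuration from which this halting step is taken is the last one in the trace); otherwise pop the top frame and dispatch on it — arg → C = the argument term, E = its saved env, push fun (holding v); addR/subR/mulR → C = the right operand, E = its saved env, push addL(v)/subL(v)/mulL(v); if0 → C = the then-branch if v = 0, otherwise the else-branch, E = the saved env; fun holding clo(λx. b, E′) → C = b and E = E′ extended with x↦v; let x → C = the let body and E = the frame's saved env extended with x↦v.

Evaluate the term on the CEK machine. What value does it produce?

t=0: [C=(let u = (let u = ((λy. 2) 4) in (4 + 3)) in ((-1 * u) - (let w = -3 in 6))) | E=∅ | K=∅]
t=1: [C=(let u = ((λy. 2) 4) in (4 + 3)) | E=∅ | K=[let u]]
t=2: [C=((λy. 2) 4) | E=∅ | K=[let u :: let u]]
t=3: [C=(λy. 2) | E=∅ | K=[arg :: let u :: let u]]
t=4: [C=4 | E=∅ | K=[fun :: let u :: let u]]
t=5: [C=2 | E={y↦4} | K=[let u :: let u]]
t=6: [C=(4 + 3) | E={u↦2} | K=[let u]]
t=7: [C=4 | E={u↦2} | K=[addR :: let u]]
t=8: [C=3 | E={u↦2} | K=[addL(4) :: let u]]
t=9: [C=((-1 * u) - (let w = -3 in 6)) | E={u↦7} | K=∅]
t=10: [C=(-1 * u) | E={u↦7} | K=[subR]]
t=11: [C=-1 | E={u↦7} | K=[mulR :: subR]]
t=12: [C=u | E={u↦7} | K=[mulL(-1) :: subR]]
t=13: [C=(let w = -3 in 6) | E={u↦7} | K=[subL(-7)]]
t=14: [C=-3 | E={u↦7} | K=[let w :: subL(-7)]]
t=15: [C=6 | E={w↦-3, u↦7} | K=[subL(-7)]]
→ final value -13

Answer: -13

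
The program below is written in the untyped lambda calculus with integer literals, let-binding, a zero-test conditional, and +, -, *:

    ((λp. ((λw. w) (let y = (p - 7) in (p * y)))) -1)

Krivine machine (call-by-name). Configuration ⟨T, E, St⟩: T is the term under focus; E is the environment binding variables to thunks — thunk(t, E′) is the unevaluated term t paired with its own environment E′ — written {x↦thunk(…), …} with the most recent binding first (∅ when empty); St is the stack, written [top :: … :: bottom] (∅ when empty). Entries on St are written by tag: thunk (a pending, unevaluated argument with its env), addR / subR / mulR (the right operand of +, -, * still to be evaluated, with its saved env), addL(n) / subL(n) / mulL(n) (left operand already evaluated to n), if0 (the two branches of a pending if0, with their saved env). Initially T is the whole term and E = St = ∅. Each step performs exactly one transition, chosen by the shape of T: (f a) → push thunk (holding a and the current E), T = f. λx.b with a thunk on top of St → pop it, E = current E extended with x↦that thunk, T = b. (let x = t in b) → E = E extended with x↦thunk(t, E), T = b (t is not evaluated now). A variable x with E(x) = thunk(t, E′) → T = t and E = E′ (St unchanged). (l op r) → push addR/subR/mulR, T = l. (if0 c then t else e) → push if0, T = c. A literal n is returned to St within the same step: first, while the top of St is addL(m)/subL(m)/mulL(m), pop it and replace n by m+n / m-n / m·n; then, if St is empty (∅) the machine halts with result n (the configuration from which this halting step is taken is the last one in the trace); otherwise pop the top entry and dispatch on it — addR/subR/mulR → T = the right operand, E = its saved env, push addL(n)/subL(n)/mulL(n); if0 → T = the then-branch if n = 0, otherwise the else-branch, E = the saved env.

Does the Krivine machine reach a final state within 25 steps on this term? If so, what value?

Answer: 8

Execution trace:
[0] <T=((λp. ((λw. w) (let y = (p - 7) in (p * y)))) -1), E=∅, St=∅>
[1] <T=(λp. ((λw. w) (let y = (p - 7) in (p * y)))), E=∅, St=[thunk]>
[2] <T=((λw. w) (let y = (p - 7) in (p * y))), E={p↦thunk(-1, ∅)}, St=∅>
[3] <T=(λw. w), E={p↦thunk(-1, ∅)}, St=[thunk]>
[4] <T=w, E={w↦thunk((let y = (p - 7) in (p * y)), {p↦thunk(-1, ∅)}), p↦thunk(-1, ∅)}, St=∅>
[5] <T=(let y = (p - 7) in (p * y)), E={p↦thunk(-1, ∅)}, St=∅>
[6] <T=(p * y), E={y↦thunk((p - 7), {p↦thunk(-1, ∅)}), p↦thunk(-1, ∅)}, St=∅>
[7] <T=p, E={y↦thunk((p - 7), {p↦thunk(-1, ∅)}), p↦thunk(-1, ∅)}, St=[mulR]>
[8] <T=-1, E=∅, St=[mulR]>
[9] <T=y, E={y↦thunk((p - 7), {p↦thunk(-1, ∅)}), p↦thunk(-1, ∅)}, St=[mulL(-1)]>
[10] <T=(p - 7), E={p↦thunk(-1, ∅)}, St=[mulL(-1)]>
[11] <T=p, E={p↦thunk(-1, ∅)}, St=[subR :: mulL(-1)]>
[12] <T=-1, E=∅, St=[subR :: mulL(-1)]>
[13] <T=7, E={p↦thunk(-1, ∅)}, St=[subL(-1) :: mulL(-1)]>
→ final value 8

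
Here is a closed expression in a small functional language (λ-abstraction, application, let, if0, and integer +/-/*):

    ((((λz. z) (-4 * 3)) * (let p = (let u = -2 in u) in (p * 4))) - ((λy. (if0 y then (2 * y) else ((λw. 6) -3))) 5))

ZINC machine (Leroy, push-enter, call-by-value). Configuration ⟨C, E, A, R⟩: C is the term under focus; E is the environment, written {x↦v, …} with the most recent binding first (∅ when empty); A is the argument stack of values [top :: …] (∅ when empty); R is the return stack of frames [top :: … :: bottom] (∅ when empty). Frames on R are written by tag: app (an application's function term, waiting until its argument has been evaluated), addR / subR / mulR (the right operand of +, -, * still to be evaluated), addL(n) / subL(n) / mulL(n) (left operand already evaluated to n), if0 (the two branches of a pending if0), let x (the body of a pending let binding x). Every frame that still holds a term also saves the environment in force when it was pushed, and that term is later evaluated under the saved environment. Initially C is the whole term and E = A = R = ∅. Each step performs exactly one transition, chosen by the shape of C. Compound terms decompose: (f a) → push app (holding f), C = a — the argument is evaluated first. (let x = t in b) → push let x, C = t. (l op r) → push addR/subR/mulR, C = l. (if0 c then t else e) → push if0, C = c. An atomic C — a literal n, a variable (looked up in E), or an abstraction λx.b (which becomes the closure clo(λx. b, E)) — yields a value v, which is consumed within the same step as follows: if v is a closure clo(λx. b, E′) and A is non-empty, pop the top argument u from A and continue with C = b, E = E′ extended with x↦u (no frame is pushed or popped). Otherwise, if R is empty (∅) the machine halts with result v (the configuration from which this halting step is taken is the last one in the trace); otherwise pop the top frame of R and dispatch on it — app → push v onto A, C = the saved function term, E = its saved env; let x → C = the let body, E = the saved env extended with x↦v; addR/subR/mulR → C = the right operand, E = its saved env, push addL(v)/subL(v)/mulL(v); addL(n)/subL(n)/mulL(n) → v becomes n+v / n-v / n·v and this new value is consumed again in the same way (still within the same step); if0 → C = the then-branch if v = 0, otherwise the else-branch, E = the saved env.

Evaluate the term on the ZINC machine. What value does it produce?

[0] ⟨C=((((λz. z) (-4 * 3)) * (let p = (let u = -2 in u) in (p * 4))) - ((λy. (if0 y then (2 * y) else ((λw. 6) -3))) 5)); E=∅; A=∅; R=∅⟩
[1] ⟨C=(((λz. z) (-4 * 3)) * (let p = (let u = -2 in u) in (p * 4))); E=∅; A=∅; R=[subR]⟩
[2] ⟨C=((λz. z) (-4 * 3)); E=∅; A=∅; R=[mulR :: subR]⟩
[3] ⟨C=(-4 * 3); E=∅; A=∅; R=[app :: mulR :: subR]⟩
[4] ⟨C=-4; E=∅; A=∅; R=[mulR :: app :: mulR :: subR]⟩
[5] ⟨C=3; E=∅; A=∅; R=[mulL(-4) :: app :: mulR :: subR]⟩
[6] ⟨C=(λz. z); E=∅; A=[-12]; R=[mulR :: subR]⟩
[7] ⟨C=z; E={z↦-12}; A=∅; R=[mulR :: subR]⟩
[8] ⟨C=(let p = (let u = -2 in u) in (p * 4)); E=∅; A=∅; R=[mulL(-12) :: subR]⟩
[9] ⟨C=(let u = -2 in u); E=∅; A=∅; R=[let p :: mulL(-12) :: subR]⟩
[10] ⟨C=-2; E=∅; A=∅; R=[let u :: let p :: mulL(-12) :: subR]⟩
[11] ⟨C=u; E={u↦-2}; A=∅; R=[let p :: mulL(-12) :: subR]⟩
[12] ⟨C=(p * 4); E={p↦-2}; A=∅; R=[mulL(-12) :: subR]⟩
[13] ⟨C=p; E={p↦-2}; A=∅; R=[mulR :: mulL(-12) :: subR]⟩
[14] ⟨C=4; E={p↦-2}; A=∅; R=[mulL(-2) :: mulL(-12) :: subR]⟩
[15] ⟨C=((λy. (if0 y then (2 * y) else ((λw. 6) -3))) 5); E=∅; A=∅; R=[subL(96)]⟩
[16] ⟨C=5; E=∅; A=∅; R=[app :: subL(96)]⟩
[17] ⟨C=(λy. (if0 y then (2 * y) else ((λw. 6) -3))); E=∅; A=[5]; R=[subL(96)]⟩
[18] ⟨C=(if0 y then (2 * y) else ((λw. 6) -3)); E={y↦5}; A=∅; R=[subL(96)]⟩
[19] ⟨C=y; E={y↦5}; A=∅; R=[if0 :: subL(96)]⟩
[20] ⟨C=((λw. 6) -3); E={y↦5}; A=∅; R=[subL(96)]⟩
[21] ⟨C=-3; E={y↦5}; A=∅; R=[app :: subL(96)]⟩
[22] ⟨C=(λw. 6); E={y↦5}; A=[-3]; R=[subL(96)]⟩
[23] ⟨C=6; E={w↦-3, y↦5}; A=∅; R=[subL(96)]⟩
→ final value 90

Answer: 90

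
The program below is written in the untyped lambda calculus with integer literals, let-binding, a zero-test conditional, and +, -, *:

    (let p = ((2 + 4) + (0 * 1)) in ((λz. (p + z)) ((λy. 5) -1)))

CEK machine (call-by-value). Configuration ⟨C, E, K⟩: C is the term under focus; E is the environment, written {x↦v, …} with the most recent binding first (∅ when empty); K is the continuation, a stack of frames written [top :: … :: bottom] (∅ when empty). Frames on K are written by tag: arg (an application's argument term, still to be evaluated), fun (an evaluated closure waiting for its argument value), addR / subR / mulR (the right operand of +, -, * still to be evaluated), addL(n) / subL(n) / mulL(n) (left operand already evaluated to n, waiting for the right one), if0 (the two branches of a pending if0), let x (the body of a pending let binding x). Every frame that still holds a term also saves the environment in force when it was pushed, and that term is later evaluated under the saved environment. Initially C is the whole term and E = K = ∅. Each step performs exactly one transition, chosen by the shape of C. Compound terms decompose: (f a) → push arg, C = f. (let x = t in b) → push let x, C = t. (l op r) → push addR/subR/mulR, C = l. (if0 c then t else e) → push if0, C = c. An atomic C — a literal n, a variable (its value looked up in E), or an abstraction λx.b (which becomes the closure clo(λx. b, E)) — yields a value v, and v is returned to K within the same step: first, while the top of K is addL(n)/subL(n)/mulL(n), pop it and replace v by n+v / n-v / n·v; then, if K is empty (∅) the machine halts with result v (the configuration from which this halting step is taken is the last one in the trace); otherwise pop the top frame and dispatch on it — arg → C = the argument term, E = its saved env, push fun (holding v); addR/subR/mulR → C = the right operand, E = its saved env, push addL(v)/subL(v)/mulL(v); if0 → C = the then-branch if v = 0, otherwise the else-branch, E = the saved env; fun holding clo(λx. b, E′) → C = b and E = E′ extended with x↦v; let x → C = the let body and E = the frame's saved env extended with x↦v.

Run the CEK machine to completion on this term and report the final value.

Answer: 11

Derivation:
[0] ⟨C=(let p = ((2 + 4) + (0 * 1)) in ((λz. (p + z)) ((λy. 5) -1))); E=∅; K=∅⟩
[1] ⟨C=((2 + 4) + (0 * 1)); E=∅; K=[let p]⟩
[2] ⟨C=(2 + 4); E=∅; K=[addR :: let p]⟩
[3] ⟨C=2; E=∅; K=[addR :: addR :: let p]⟩
[4] ⟨C=4; E=∅; K=[addL(2) :: addR :: let p]⟩
[5] ⟨C=(0 * 1); E=∅; K=[addL(6) :: let p]⟩
[6] ⟨C=0; E=∅; K=[mulR :: addL(6) :: let p]⟩
[7] ⟨C=1; E=∅; K=[mulL(0) :: addL(6) :: let p]⟩
[8] ⟨C=((λz. (p + z)) ((λy. 5) -1)); E={p↦6}; K=∅⟩
[9] ⟨C=(λz. (p + z)); E={p↦6}; K=[arg]⟩
[10] ⟨C=((λy. 5) -1); E={p↦6}; K=[fun]⟩
[11] ⟨C=(λy. 5); E={p↦6}; K=[arg :: fun]⟩
[12] ⟨C=-1; E={p↦6}; K=[fun :: fun]⟩
[13] ⟨C=5; E={y↦-1, p↦6}; K=[fun]⟩
[14] ⟨C=(p + z); E={z↦5, p↦6}; K=∅⟩
[15] ⟨C=p; E={z↦5, p↦6}; K=[addR]⟩
[16] ⟨C=z; E={z↦5, p↦6}; K=[addL(6)]⟩
→ final value 11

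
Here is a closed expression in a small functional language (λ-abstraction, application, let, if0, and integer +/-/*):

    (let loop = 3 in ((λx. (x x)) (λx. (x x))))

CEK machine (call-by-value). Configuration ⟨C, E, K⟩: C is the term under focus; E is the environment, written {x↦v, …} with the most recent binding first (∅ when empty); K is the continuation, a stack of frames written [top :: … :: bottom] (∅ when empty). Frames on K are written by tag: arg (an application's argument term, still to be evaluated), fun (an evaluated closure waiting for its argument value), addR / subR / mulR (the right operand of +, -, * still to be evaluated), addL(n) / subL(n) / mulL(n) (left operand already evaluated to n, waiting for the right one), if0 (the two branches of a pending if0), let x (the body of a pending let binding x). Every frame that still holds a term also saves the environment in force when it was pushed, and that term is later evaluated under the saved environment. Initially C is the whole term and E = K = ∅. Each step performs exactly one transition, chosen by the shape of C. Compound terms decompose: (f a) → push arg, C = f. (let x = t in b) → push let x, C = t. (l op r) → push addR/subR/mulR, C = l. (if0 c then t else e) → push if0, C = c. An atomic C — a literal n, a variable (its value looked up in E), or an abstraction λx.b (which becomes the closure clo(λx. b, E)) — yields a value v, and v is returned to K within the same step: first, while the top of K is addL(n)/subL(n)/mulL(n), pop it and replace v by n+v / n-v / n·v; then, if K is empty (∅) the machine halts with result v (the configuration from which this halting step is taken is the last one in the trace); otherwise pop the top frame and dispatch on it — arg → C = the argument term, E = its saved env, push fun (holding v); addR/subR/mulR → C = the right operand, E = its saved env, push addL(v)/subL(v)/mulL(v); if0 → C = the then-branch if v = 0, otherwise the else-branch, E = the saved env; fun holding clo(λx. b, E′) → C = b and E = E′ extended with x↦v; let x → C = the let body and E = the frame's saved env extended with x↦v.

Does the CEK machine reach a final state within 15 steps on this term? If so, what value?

Answer: DIVERGES (no final state within 15 steps)

Derivation:
[0] ⟨C=(let loop = 3 in ((λx. (x x)) (λx. (x x)))); E=∅; K=∅⟩
[1] ⟨C=3; E=∅; K=[let loop]⟩
[2] ⟨C=((λx. (x x)) (λx. (x x))); E={loop↦3}; K=∅⟩
[3] ⟨C=(λx. (x x)); E={loop↦3}; K=[arg]⟩
[4] ⟨C=(λx. (x x)); E={loop↦3}; K=[fun]⟩
[5] ⟨C=(x x); E={x↦clo(λx. (x x), {loop↦3}), loop↦3}; K=∅⟩
[6] ⟨C=x; E={x↦clo(λx. (x x), {loop↦3}), loop↦3}; K=[arg]⟩
[7] ⟨C=x; E={x↦clo(λx. (x x), {loop↦3}), loop↦3}; K=[fun]⟩
… configuration repeats with period 3 (steps 5–7 recur indefinitely) …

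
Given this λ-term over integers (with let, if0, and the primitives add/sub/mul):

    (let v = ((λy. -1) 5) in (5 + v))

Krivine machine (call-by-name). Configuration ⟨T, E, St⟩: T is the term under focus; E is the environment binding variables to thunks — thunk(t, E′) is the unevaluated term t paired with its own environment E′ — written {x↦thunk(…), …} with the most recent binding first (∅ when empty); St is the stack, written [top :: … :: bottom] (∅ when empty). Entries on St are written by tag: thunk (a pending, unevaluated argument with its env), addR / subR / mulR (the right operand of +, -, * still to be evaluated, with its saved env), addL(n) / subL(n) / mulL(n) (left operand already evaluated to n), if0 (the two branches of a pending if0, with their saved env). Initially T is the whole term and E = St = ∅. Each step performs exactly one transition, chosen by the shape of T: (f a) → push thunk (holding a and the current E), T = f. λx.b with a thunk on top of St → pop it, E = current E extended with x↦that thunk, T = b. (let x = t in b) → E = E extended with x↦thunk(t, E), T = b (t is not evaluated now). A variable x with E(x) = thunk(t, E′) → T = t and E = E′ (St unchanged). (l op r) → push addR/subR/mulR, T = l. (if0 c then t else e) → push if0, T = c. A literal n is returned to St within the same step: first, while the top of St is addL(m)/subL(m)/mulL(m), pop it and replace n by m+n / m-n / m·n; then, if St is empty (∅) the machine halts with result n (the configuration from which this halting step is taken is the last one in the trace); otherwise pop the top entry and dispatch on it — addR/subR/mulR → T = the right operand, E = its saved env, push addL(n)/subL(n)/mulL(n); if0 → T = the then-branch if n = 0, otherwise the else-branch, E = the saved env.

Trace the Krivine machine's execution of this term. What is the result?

step 0: ⟨T=(let v = ((λy. -1) 5) in (5 + v)); E=∅; St=∅⟩
step 1: ⟨T=(5 + v); E={v↦thunk(((λy. -1) 5), ∅)}; St=∅⟩
step 2: ⟨T=5; E={v↦thunk(((λy. -1) 5), ∅)}; St=[addR]⟩
step 3: ⟨T=v; E={v↦thunk(((λy. -1) 5), ∅)}; St=[addL(5)]⟩
step 4: ⟨T=((λy. -1) 5); E=∅; St=[addL(5)]⟩
step 5: ⟨T=(λy. -1); E=∅; St=[thunk :: addL(5)]⟩
step 6: ⟨T=-1; E={y↦thunk(5, ∅)}; St=[addL(5)]⟩
→ final value 4

Answer: 4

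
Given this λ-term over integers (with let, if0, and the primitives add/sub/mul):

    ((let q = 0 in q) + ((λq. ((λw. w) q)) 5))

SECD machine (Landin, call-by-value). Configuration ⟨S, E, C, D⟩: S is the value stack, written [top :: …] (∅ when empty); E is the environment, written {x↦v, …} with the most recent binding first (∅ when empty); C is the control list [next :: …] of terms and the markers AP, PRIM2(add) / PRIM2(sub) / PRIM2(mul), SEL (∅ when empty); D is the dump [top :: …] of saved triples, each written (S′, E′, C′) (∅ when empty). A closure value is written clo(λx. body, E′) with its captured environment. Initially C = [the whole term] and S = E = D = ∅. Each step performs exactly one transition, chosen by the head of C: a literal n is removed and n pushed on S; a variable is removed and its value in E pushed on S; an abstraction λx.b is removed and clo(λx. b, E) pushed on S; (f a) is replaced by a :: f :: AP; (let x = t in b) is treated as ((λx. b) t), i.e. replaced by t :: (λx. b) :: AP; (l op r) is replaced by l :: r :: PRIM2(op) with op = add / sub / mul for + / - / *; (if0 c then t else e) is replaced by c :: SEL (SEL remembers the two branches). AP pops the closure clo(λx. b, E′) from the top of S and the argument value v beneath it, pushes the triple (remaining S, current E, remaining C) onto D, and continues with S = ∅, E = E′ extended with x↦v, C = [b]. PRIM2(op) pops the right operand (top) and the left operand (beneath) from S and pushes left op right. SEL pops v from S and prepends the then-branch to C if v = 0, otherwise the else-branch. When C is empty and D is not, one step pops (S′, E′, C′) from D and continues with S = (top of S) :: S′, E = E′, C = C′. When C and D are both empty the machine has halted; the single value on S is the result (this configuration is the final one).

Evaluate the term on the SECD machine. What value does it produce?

0. [S=∅ | E=∅ | C=[((let q = 0 in q) + ((λq. ((λw. w) q)) 5))] | D=∅]
1. [S=∅ | E=∅ | C=[(let q = 0 in q) :: ((λq. ((λw. w) q)) 5) :: PRIM2(add)] | D=∅]
2. [S=∅ | E=∅ | C=[0 :: (λq. q) :: AP :: ((λq. ((λw. w) q)) 5) :: PRIM2(add)] | D=∅]
3. [S=[0] | E=∅ | C=[(λq. q) :: AP :: ((λq. ((λw. w) q)) 5) :: PRIM2(add)] | D=∅]
4. [S=[clo(λq. q, ∅) :: 0] | E=∅ | C=[AP :: ((λq. ((λw. w) q)) 5) :: PRIM2(add)] | D=∅]
5. [S=∅ | E={q↦0} | C=[q] | D=[(∅, ∅, [((λq. ((λw. w) q)) 5) :: PRIM2(add)])]]
6. [S=[0] | E={q↦0} | C=∅ | D=[(∅, ∅, [((λq. ((λw. w) q)) 5) :: PRIM2(add)])]]
7. [S=[0] | E=∅ | C=[((λq. ((λw. w) q)) 5) :: PRIM2(add)] | D=∅]
8. [S=[0] | E=∅ | C=[5 :: (λq. ((λw. w) q)) :: AP :: PRIM2(add)] | D=∅]
9. [S=[5 :: 0] | E=∅ | C=[(λq. ((λw. w) q)) :: AP :: PRIM2(add)] | D=∅]
10. [S=[clo(λq. ((λw. w) q), ∅) :: 5 :: 0] | E=∅ | C=[AP :: PRIM2(add)] | D=∅]
11. [S=∅ | E={q↦5} | C=[((λw. w) q)] | D=[([0], ∅, [PRIM2(add)])]]
12. [S=∅ | E={q↦5} | C=[q :: (λw. w) :: AP] | D=[([0], ∅, [PRIM2(add)])]]
13. [S=[5] | E={q↦5} | C=[(λw. w) :: AP] | D=[([0], ∅, [PRIM2(add)])]]
14. [S=[clo(λw. w, {q↦5}) :: 5] | E={q↦5} | C=[AP] | D=[([0], ∅, [PRIM2(add)])]]
15. [S=∅ | E={w↦5, q↦5} | C=[w] | D=[(∅, {q↦5}, ∅) :: ([0], ∅, [PRIM2(add)])]]
16. [S=[5] | E={w↦5, q↦5} | C=∅ | D=[(∅, {q↦5}, ∅) :: ([0], ∅, [PRIM2(add)])]]
17. [S=[5] | E={q↦5} | C=∅ | D=[([0], ∅, [PRIM2(add)])]]
18. [S=[5 :: 0] | E=∅ | C=[PRIM2(add)] | D=∅]
19. [S=[5] | E=∅ | C=∅ | D=∅]
→ final value 5

Answer: 5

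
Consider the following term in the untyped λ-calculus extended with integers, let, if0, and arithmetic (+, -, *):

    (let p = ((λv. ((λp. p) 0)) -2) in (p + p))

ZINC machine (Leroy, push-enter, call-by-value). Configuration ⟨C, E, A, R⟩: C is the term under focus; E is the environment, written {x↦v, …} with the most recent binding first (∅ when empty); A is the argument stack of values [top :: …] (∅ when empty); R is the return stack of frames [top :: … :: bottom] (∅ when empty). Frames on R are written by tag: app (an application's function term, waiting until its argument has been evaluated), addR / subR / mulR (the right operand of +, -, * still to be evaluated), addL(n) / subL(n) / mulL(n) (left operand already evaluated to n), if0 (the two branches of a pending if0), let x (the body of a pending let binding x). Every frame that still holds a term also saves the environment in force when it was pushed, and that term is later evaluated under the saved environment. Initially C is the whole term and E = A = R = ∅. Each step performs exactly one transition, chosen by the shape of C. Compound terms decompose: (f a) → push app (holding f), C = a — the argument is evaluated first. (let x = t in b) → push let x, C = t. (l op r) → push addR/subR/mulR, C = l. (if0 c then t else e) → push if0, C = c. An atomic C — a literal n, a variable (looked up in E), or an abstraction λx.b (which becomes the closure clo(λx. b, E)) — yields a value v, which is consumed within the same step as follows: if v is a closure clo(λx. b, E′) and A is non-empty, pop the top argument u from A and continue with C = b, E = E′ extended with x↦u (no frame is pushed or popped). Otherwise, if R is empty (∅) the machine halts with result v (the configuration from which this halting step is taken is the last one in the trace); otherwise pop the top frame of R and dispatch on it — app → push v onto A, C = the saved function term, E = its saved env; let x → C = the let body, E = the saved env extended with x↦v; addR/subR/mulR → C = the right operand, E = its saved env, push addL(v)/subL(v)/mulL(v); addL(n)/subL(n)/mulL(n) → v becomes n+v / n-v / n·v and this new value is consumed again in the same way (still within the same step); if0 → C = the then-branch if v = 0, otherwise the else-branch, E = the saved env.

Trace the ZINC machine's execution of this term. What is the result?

Answer: 0

Execution trace:
t=0: ⟨C=(let p = ((λv. ((λp. p) 0)) -2) in (p + p)); E=∅; A=∅; R=∅⟩
t=1: ⟨C=((λv. ((λp. p) 0)) -2); E=∅; A=∅; R=[let p]⟩
t=2: ⟨C=-2; E=∅; A=∅; R=[app :: let p]⟩
t=3: ⟨C=(λv. ((λp. p) 0)); E=∅; A=[-2]; R=[let p]⟩
t=4: ⟨C=((λp. p) 0); E={v↦-2}; A=∅; R=[let p]⟩
t=5: ⟨C=0; E={v↦-2}; A=∅; R=[app :: let p]⟩
t=6: ⟨C=(λp. p); E={v↦-2}; A=[0]; R=[let p]⟩
t=7: ⟨C=p; E={p↦0, v↦-2}; A=∅; R=[let p]⟩
t=8: ⟨C=(p + p); E={p↦0}; A=∅; R=∅⟩
t=9: ⟨C=p; E={p↦0}; A=∅; R=[addR]⟩
t=10: ⟨C=p; E={p↦0}; A=∅; R=[addL(0)]⟩
→ final value 0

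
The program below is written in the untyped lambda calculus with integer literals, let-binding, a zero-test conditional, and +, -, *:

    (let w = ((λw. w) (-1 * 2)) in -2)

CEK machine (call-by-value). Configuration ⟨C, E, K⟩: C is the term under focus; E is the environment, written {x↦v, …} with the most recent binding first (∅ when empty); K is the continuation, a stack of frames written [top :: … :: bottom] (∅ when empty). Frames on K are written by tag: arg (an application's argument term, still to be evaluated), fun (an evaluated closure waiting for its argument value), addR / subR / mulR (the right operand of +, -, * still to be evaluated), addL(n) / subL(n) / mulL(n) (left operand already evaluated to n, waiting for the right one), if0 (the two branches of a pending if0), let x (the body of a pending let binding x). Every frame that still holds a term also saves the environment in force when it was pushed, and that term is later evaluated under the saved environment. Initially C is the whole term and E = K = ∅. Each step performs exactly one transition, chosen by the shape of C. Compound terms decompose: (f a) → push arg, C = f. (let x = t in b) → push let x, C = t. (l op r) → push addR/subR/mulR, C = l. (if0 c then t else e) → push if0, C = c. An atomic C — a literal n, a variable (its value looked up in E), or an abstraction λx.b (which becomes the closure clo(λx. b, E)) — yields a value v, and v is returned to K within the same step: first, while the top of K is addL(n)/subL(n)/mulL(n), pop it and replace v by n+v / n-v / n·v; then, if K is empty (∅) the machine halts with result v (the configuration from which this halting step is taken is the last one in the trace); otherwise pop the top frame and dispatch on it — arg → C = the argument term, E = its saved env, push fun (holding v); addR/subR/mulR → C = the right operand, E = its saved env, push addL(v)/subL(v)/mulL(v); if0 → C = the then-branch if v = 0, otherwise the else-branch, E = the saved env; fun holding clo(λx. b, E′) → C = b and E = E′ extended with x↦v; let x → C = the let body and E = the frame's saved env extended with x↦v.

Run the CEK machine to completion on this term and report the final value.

Answer: -2

Machine steps:
[0] <C=(let w = ((λw. w) (-1 * 2)) in -2), E=∅, K=∅>
[1] <C=((λw. w) (-1 * 2)), E=∅, K=[let w]>
[2] <C=(λw. w), E=∅, K=[arg :: let w]>
[3] <C=(-1 * 2), E=∅, K=[fun :: let w]>
[4] <C=-1, E=∅, K=[mulR :: fun :: let w]>
[5] <C=2, E=∅, K=[mulL(-1) :: fun :: let w]>
[6] <C=w, E={w↦-2}, K=[let w]>
[7] <C=-2, E={w↦-2}, K=∅>
→ final value -2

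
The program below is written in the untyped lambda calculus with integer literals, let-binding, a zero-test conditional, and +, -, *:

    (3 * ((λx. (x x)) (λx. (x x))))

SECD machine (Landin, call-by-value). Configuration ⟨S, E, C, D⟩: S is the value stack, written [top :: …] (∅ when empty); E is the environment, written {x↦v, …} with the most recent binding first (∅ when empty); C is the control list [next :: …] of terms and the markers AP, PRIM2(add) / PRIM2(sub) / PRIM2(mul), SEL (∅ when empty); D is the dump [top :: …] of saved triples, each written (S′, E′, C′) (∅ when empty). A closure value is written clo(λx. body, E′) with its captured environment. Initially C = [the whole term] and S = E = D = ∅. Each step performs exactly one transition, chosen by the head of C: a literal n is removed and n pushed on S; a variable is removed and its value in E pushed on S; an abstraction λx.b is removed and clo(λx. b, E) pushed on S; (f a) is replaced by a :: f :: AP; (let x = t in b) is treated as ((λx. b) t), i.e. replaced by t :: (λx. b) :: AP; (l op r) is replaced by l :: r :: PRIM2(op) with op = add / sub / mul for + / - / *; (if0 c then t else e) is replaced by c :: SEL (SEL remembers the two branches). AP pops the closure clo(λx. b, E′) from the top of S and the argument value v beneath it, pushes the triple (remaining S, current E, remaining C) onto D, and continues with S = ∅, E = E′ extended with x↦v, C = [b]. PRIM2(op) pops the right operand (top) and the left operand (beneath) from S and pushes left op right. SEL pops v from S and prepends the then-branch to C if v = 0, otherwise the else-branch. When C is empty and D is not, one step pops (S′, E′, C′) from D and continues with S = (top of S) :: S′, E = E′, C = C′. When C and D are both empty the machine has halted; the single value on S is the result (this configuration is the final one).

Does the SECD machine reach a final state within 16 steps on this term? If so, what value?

Answer: DIVERGES (no final state within 16 steps)

Derivation:
t=0: <S=∅, E=∅, C=[(3 * ((λx. (x x)) (λx. (x x))))], D=∅>
t=1: <S=∅, E=∅, C=[3 :: ((λx. (x x)) (λx. (x x))) :: PRIM2(mul)], D=∅>
t=2: <S=[3], E=∅, C=[((λx. (x x)) (λx. (x x))) :: PRIM2(mul)], D=∅>
t=3: <S=[3], E=∅, C=[(λx. (x x)) :: (λx. (x x)) :: AP :: PRIM2(mul)], D=∅>
t=4: <S=[clo(λx. (x x), ∅) :: 3], E=∅, C=[(λx. (x x)) :: AP :: PRIM2(mul)], D=∅>
t=5: <S=[clo(λx. (x x), ∅) :: clo(λx. (x x), ∅) :: 3], E=∅, C=[AP :: PRIM2(mul)], D=∅>
t=6: <S=∅, E={x↦clo(λx. (x x), ∅)}, C=[(x x)], D=[([3], ∅, [PRIM2(mul)])]>
t=7: <S=∅, E={x↦clo(λx. (x x), ∅)}, C=[x :: x :: AP], D=[([3], ∅, [PRIM2(mul)])]>
t=8: <S=[clo(λx. (x x), ∅)], E={x↦clo(λx. (x x), ∅)}, C=[x :: AP], D=[([3], ∅, [PRIM2(mul)])]>
t=9: <S=[clo(λx. (x x), ∅) :: clo(λx. (x x), ∅)], E={x↦clo(λx. (x x), ∅)}, C=[AP], D=[([3], ∅, [PRIM2(mul)])]>
t=10: <S=∅, E={x↦clo(λx. (x x), ∅)}, C=[(x x)], D=[(∅, {x↦clo(λx. (x x), ∅)}, ∅) :: ([3], ∅, [PRIM2(mul)])]>
t=11: <S=∅, E={x↦clo(λx. (x x), ∅)}, C=[x :: x :: AP], D=[(∅, {x↦clo(λx. (x x), ∅)}, ∅) :: ([3], ∅, [PRIM2(mul)])]>
t=12: <S=[clo(λx. (x x), ∅)], E={x↦clo(λx. (x x), ∅)}, C=[x :: AP], D=[(∅, {x↦clo(λx. (x x), ∅)}, ∅) :: ([3], ∅, [PRIM2(mul)])]>
t=13: <S=[clo(λx. (x x), ∅) :: clo(λx. (x x), ∅)], E={x↦clo(λx. (x x), ∅)}, C=[AP], D=[(∅, {x↦clo(λx. (x x), ∅)}, ∅) :: ([3], ∅, [PRIM2(mul)])]>
t=14: <S=∅, E={x↦clo(λx. (x x), ∅)}, C=[(x x)], D=[(∅, {x↦clo(λx. (x x), ∅)}, ∅) :: (∅, {x↦clo(λx. (x x), ∅)}, ∅) :: ([3], ∅, [PRIM2(mul)])]>
t=15: <S=∅, E={x↦clo(λx. (x x), ∅)}, C=[x :: x :: AP], D=[(∅, {x↦clo(λx. (x x), ∅)}, ∅) :: (∅, {x↦clo(λx. (x x), ∅)}, ∅) :: ([3], ∅, [PRIM2(mul)])]>
t=16: <S=[clo(λx. (x x), ∅)], E={x↦clo(λx. (x x), ∅)}, C=[x :: AP], D=[(∅, {x↦clo(λx. (x x), ∅)}, ∅) :: (∅, {x↦clo(λx. (x x), ∅)}, ∅) :: ([3], ∅, [PRIM2(mul)])]>
→ 16 transitions taken and the configuration is still not final: no result within 16 steps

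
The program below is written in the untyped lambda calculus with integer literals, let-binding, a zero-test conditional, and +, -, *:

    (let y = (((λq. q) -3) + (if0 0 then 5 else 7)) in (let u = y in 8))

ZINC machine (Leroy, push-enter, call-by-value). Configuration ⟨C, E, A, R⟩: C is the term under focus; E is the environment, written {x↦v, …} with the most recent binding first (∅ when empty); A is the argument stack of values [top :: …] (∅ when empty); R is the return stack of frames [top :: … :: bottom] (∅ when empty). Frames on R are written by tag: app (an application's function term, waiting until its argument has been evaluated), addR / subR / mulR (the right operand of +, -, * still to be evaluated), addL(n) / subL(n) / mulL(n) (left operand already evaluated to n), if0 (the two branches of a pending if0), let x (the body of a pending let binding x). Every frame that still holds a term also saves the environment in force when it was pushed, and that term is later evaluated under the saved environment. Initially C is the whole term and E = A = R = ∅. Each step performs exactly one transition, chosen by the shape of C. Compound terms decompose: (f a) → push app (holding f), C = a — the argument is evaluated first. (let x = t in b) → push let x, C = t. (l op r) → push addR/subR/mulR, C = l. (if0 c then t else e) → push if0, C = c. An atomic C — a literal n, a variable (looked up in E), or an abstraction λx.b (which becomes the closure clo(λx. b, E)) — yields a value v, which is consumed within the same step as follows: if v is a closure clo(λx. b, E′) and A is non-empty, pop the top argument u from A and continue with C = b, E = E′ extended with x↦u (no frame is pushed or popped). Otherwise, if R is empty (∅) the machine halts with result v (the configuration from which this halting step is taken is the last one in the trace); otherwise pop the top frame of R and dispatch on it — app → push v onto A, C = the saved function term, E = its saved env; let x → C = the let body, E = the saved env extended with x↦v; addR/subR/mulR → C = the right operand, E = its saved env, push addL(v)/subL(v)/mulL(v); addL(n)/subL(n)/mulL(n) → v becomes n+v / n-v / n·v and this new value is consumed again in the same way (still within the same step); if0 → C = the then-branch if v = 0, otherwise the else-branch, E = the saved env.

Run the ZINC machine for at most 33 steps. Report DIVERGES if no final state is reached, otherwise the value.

Answer: 8

Machine steps:
step 0: ⟨C=(let y = (((λq. q) -3) + (if0 0 then 5 else 7)) in (let u = y in 8)); E=∅; A=∅; R=∅⟩
step 1: ⟨C=(((λq. q) -3) + (if0 0 then 5 else 7)); E=∅; A=∅; R=[let y]⟩
step 2: ⟨C=((λq. q) -3); E=∅; A=∅; R=[addR :: let y]⟩
step 3: ⟨C=-3; E=∅; A=∅; R=[app :: addR :: let y]⟩
step 4: ⟨C=(λq. q); E=∅; A=[-3]; R=[addR :: let y]⟩
step 5: ⟨C=q; E={q↦-3}; A=∅; R=[addR :: let y]⟩
step 6: ⟨C=(if0 0 then 5 else 7); E=∅; A=∅; R=[addL(-3) :: let y]⟩
step 7: ⟨C=0; E=∅; A=∅; R=[if0 :: addL(-3) :: let y]⟩
step 8: ⟨C=5; E=∅; A=∅; R=[addL(-3) :: let y]⟩
step 9: ⟨C=(let u = y in 8); E={y↦2}; A=∅; R=∅⟩
step 10: ⟨C=y; E={y↦2}; A=∅; R=[let u]⟩
step 11: ⟨C=8; E={u↦2, y↦2}; A=∅; R=∅⟩
→ final value 8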